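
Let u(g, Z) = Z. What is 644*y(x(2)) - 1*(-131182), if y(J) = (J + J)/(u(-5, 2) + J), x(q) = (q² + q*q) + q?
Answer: 396766/3 ≈ 1.3226e+5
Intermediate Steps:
x(q) = q + 2*q² (x(q) = (q² + q²) + q = 2*q² + q = q + 2*q²)
y(J) = 2*J/(2 + J) (y(J) = (J + J)/(2 + J) = (2*J)/(2 + J) = 2*J/(2 + J))
644*y(x(2)) - 1*(-131182) = 644*(2*(2*(1 + 2*2))/(2 + 2*(1 + 2*2))) - 1*(-131182) = 644*(2*(2*(1 + 4))/(2 + 2*(1 + 4))) + 131182 = 644*(2*(2*5)/(2 + 2*5)) + 131182 = 644*(2*10/(2 + 10)) + 131182 = 644*(2*10/12) + 131182 = 644*(2*10*(1/12)) + 131182 = 644*(5/3) + 131182 = 3220/3 + 131182 = 396766/3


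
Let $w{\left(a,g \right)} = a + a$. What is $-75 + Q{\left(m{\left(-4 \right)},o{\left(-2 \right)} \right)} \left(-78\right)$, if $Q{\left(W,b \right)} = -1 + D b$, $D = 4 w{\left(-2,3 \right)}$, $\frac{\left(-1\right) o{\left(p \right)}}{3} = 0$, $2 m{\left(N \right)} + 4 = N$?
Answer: $3$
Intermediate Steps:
$m{\left(N \right)} = -2 + \frac{N}{2}$
$w{\left(a,g \right)} = 2 a$
$o{\left(p \right)} = 0$ ($o{\left(p \right)} = \left(-3\right) 0 = 0$)
$D = -16$ ($D = 4 \cdot 2 \left(-2\right) = 4 \left(-4\right) = -16$)
$Q{\left(W,b \right)} = -1 - 16 b$
$-75 + Q{\left(m{\left(-4 \right)},o{\left(-2 \right)} \right)} \left(-78\right) = -75 + \left(-1 - 0\right) \left(-78\right) = -75 + \left(-1 + 0\right) \left(-78\right) = -75 - -78 = -75 + 78 = 3$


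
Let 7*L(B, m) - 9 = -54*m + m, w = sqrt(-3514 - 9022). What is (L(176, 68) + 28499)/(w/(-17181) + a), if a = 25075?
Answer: 1449999389867428350/1299202354830052127 + 6731447076*I*sqrt(3134)/1299202354830052127 ≈ 1.1161 + 2.9006e-7*I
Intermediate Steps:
w = 2*I*sqrt(3134) (w = sqrt(-12536) = 2*I*sqrt(3134) ≈ 111.96*I)
L(B, m) = 9/7 - 53*m/7 (L(B, m) = 9/7 + (-54*m + m)/7 = 9/7 + (-53*m)/7 = 9/7 - 53*m/7)
(L(176, 68) + 28499)/(w/(-17181) + a) = ((9/7 - 53/7*68) + 28499)/((2*I*sqrt(3134))/(-17181) + 25075) = ((9/7 - 3604/7) + 28499)/((2*I*sqrt(3134))*(-1/17181) + 25075) = (-3595/7 + 28499)/(-2*I*sqrt(3134)/17181 + 25075) = 195898/(7*(25075 - 2*I*sqrt(3134)/17181))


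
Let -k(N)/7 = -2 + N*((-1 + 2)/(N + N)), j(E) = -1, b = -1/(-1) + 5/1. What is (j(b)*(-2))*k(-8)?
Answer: 21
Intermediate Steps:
b = 6 (b = -1*(-1) + 5*1 = 1 + 5 = 6)
k(N) = 21/2 (k(N) = -7*(-2 + N*((-1 + 2)/(N + N))) = -7*(-2 + N*(1/(2*N))) = -7*(-2 + ½) = -7*(-3/2) = 21/2)
(j(b)*(-2))*k(-8) = -1*(-2)*(21/2) = 2*(21/2) = 21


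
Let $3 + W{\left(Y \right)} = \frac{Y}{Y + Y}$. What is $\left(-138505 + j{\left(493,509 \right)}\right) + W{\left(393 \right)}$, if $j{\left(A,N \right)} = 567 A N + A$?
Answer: $\frac{284286529}{2} \approx 1.4214 \cdot 10^{8}$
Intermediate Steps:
$j{\left(A,N \right)} = A + 567 A N$ ($j{\left(A,N \right)} = 567 A N + A = A + 567 A N$)
$W{\left(Y \right)} = - \frac{5}{2}$ ($W{\left(Y \right)} = -3 + \frac{Y}{Y + Y} = -3 + \frac{Y}{2 Y} = -3 + Y \frac{1}{2 Y} = -3 + \frac{1}{2} = - \frac{5}{2}$)
$\left(-138505 + j{\left(493,509 \right)}\right) + W{\left(393 \right)} = \left(-138505 + 493 \left(1 + 567 \cdot 509\right)\right) - \frac{5}{2} = \left(-138505 + 493 \left(1 + 288603\right)\right) - \frac{5}{2} = \left(-138505 + 493 \cdot 288604\right) - \frac{5}{2} = \left(-138505 + 142281772\right) - \frac{5}{2} = 142143267 - \frac{5}{2} = \frac{284286529}{2}$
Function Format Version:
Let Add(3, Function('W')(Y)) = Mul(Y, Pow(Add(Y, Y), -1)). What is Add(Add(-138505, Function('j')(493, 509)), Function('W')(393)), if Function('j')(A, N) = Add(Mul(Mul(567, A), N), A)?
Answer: Rational(284286529, 2) ≈ 1.4214e+8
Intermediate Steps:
Function('j')(A, N) = Add(A, Mul(567, A, N)) (Function('j')(A, N) = Add(Mul(567, A, N), A) = Add(A, Mul(567, A, N)))
Function('W')(Y) = Rational(-5, 2) (Function('W')(Y) = Add(-3, Mul(Y, Pow(Add(Y, Y), -1))) = Add(-3, Mul(Y, Pow(Mul(2, Y), -1))) = Add(-3, Mul(Y, Mul(Rational(1, 2), Pow(Y, -1)))) = Add(-3, Rational(1, 2)) = Rational(-5, 2))
Add(Add(-138505, Function('j')(493, 509)), Function('W')(393)) = Add(Add(-138505, Mul(493, Add(1, Mul(567, 509)))), Rational(-5, 2)) = Add(Add(-138505, Mul(493, Add(1, 288603))), Rational(-5, 2)) = Add(Add(-138505, Mul(493, 288604)), Rational(-5, 2)) = Add(Add(-138505, 142281772), Rational(-5, 2)) = Add(142143267, Rational(-5, 2)) = Rational(284286529, 2)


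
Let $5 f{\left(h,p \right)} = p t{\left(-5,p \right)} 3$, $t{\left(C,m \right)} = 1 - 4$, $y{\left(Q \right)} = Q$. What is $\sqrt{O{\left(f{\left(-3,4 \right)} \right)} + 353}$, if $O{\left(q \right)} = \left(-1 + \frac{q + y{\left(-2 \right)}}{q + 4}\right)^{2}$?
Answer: $\frac{\sqrt{22817}}{8} \approx 18.882$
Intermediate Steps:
$t{\left(C,m \right)} = -3$
$f{\left(h,p \right)} = - \frac{9 p}{5}$ ($f{\left(h,p \right)} = \frac{p \left(-3\right) 3}{5} = \frac{- 3 p 3}{5} = \frac{\left(-9\right) p}{5} = - \frac{9 p}{5}$)
$O{\left(q \right)} = \left(-1 + \frac{-2 + q}{4 + q}\right)^{2}$ ($O{\left(q \right)} = \left(-1 + \frac{q - 2}{q + 4}\right)^{2} = \left(-1 + \frac{-2 + q}{4 + q}\right)^{2}$)
$\sqrt{O{\left(f{\left(-3,4 \right)} \right)} + 353} = \sqrt{\frac{36}{\left(4 - \frac{36}{5}\right)^{2}} + 353} = \sqrt{\frac{36}{\frac{256}{25}} + 353} = \sqrt{36 \cdot \frac{25}{256} + 353} = \sqrt{\frac{225}{64} + 353} = \sqrt{\frac{22817}{64}} = \frac{\sqrt{22817}}{8}$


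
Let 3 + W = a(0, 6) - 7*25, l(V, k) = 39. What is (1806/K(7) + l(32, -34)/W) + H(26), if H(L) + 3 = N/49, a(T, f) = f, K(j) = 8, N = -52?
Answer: 933241/4214 ≈ 221.46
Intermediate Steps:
W = -172 (W = -3 + (6 - 7*25) = -3 + (6 - 175) = -3 - 169 = -172)
H(L) = -199/49 (H(L) = -3 - 52/49 = -199/49)
(1806/K(7) + l(32, -34)/W) + H(26) = (1806/8 + 39/(-172)) - 199/49 = (1806*(⅛) + 39*(-1/172)) - 199/49 = (903/4 - 39/172) - 199/49 = 19395/86 - 199/49 = 933241/4214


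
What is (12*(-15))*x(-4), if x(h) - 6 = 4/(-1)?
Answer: -360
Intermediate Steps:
x(h) = 2 (x(h) = 6 + 4/(-1) = 6 + 4*(-1) = 6 - 4 = 2)
(12*(-15))*x(-4) = (12*(-15))*2 = -180*2 = -360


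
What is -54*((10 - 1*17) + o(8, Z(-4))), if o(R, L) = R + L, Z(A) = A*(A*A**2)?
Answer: -13878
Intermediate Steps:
Z(A) = A**4 (Z(A) = A*A**3 = A**4)
o(R, L) = L + R
-54*((10 - 1*17) + o(8, Z(-4))) = -54*((10 - 1*17) + ((-4)**4 + 8)) = -54*((10 - 17) + (256 + 8)) = -54*(-7 + 264) = -54*257 = -13878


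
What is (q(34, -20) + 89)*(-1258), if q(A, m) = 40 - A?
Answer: -119510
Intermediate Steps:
(q(34, -20) + 89)*(-1258) = ((40 - 1*34) + 89)*(-1258) = ((40 - 34) + 89)*(-1258) = (6 + 89)*(-1258) = 95*(-1258) = -119510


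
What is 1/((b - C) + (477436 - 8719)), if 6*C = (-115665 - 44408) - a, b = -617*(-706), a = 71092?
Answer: 2/1885693 ≈ 1.0606e-6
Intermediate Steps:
b = 435602
C = -77055/2 (C = ((-115665 - 44408) - 1*71092)/6 = (-160073 - 71092)/6 = (⅙)*(-231165) = -77055/2 ≈ -38528.)
1/((b - C) + (477436 - 8719)) = 1/((435602 - 1*(-77055/2)) + (477436 - 8719)) = 1/((435602 + 77055/2) + 468717) = 1/(948259/2 + 468717) = 1/(1885693/2) = 2/1885693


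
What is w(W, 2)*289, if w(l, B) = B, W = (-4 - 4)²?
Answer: 578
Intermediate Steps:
W = 64 (W = (-8)² = 64)
w(W, 2)*289 = 2*289 = 578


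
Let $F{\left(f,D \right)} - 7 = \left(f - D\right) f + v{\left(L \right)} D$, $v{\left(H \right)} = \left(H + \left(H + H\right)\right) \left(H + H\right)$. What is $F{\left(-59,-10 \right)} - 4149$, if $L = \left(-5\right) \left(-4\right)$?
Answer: $-25251$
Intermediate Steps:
$L = 20$
$v{\left(H \right)} = 6 H^{2}$ ($v{\left(H \right)} = \left(H + 2 H\right) 2 H = 3 H 2 H = 6 H^{2}$)
$F{\left(f,D \right)} = 7 + 2400 D + f \left(f - D\right)$ ($F{\left(f,D \right)} = 7 + \left(\left(f - D\right) f + 6 \cdot 20^{2} D\right) = 7 + \left(f \left(f - D\right) + 6 \cdot 400 D\right) = 7 + \left(f \left(f - D\right) + 2400 D\right) = 7 + \left(2400 D + f \left(f - D\right)\right) = 7 + 2400 D + f \left(f - D\right)$)
$F{\left(-59,-10 \right)} - 4149 = \left(7 + \left(-59\right)^{2} + 2400 \left(-10\right) - \left(-10\right) \left(-59\right)\right) - 4149 = \left(7 + 3481 - 24000 - 590\right) - 4149 = -21102 - 4149 = -25251$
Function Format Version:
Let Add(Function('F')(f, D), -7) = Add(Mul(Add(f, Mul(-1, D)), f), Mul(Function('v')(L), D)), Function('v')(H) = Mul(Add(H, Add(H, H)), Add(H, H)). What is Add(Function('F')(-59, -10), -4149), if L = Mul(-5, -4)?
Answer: -25251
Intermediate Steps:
L = 20
Function('v')(H) = Mul(6, Pow(H, 2)) (Function('v')(H) = Mul(Add(H, Mul(2, H)), Mul(2, H)) = Mul(Mul(3, H), Mul(2, H)) = Mul(6, Pow(H, 2)))
Function('F')(f, D) = Add(7, Mul(2400, D), Mul(f, Add(f, Mul(-1, D)))) (Function('F')(f, D) = Add(7, Add(Mul(Add(f, Mul(-1, D)), f), Mul(Mul(6, Pow(20, 2)), D))) = Add(7, Add(Mul(f, Add(f, Mul(-1, D))), Mul(Mul(6, 400), D))) = Add(7, Add(Mul(f, Add(f, Mul(-1, D))), Mul(2400, D))) = Add(7, Add(Mul(2400, D), Mul(f, Add(f, Mul(-1, D))))) = Add(7, Mul(2400, D), Mul(f, Add(f, Mul(-1, D)))))
Add(Function('F')(-59, -10), -4149) = Add(Add(7, Pow(-59, 2), Mul(2400, -10), Mul(-1, -10, -59)), -4149) = Add(Add(7, 3481, -24000, -590), -4149) = Add(-21102, -4149) = -25251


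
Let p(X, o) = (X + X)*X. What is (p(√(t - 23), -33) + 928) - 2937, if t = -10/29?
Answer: -59615/29 ≈ -2055.7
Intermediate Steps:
t = -10/29 (t = -10*1/29 = -10/29 ≈ -0.34483)
p(X, o) = 2*X² (p(X, o) = (2*X)*X = 2*X²)
(p(√(t - 23), -33) + 928) - 2937 = (2*(√(-10/29 - 23))² + 928) - 2937 = (2*(√(-677/29))² + 928) - 2937 = (2*(I*√19633/29)² + 928) - 2937 = (2*(-677/29) + 928) - 2937 = (-1354/29 + 928) - 2937 = 25558/29 - 2937 = -59615/29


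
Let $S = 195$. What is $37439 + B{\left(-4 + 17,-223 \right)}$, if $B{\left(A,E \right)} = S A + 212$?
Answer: $40186$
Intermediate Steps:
$B{\left(A,E \right)} = 212 + 195 A$ ($B{\left(A,E \right)} = 195 A + 212 = 212 + 195 A$)
$37439 + B{\left(-4 + 17,-223 \right)} = 37439 + \left(212 + 195 \left(-4 + 17\right)\right) = 37439 + \left(212 + 195 \cdot 13\right) = 37439 + \left(212 + 2535\right) = 37439 + 2747 = 40186$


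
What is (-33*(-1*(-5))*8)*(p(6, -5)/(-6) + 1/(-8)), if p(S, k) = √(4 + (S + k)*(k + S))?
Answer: 165 + 220*√5 ≈ 656.93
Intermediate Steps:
p(S, k) = √(4 + (S + k)²) (p(S, k) = √(4 + (S + k)*(S + k)) = √(4 + (S + k)²))
(-33*(-1*(-5))*8)*(p(6, -5)/(-6) + 1/(-8)) = (-33*(-1*(-5))*8)*(√(4 + (6 - 5)²)/(-6) + 1/(-8)) = (-165*8)*(√(4 + 1²)*(-⅙) + 1*(-⅛)) = (-33*40)*(√(4 + 1)*(-⅙) - ⅛) = -1320*(√5*(-⅙) - ⅛) = -1320*(-√5/6 - ⅛) = -1320*(-⅛ - √5/6) = 165 + 220*√5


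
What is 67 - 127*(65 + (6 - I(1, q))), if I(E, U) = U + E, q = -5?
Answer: -9458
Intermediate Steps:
I(E, U) = E + U
67 - 127*(65 + (6 - I(1, q))) = 67 - 127*(65 + (6 - (1 - 5))) = 67 - 127*(65 + (6 - 1*(-4))) = 67 - 127*(65 + (6 + 4)) = 67 - 127*(65 + 10) = 67 - 127*75 = 67 - 9525 = -9458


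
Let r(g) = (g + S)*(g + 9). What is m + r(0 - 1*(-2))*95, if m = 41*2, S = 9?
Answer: 11577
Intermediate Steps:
m = 82
r(g) = (9 + g)² (r(g) = (g + 9)*(g + 9) = (9 + g)*(9 + g) = (9 + g)²)
m + r(0 - 1*(-2))*95 = 82 + (81 + (0 - 1*(-2))² + 18*(0 - 1*(-2)))*95 = 82 + (81 + (0 + 2)² + 18*(0 + 2))*95 = 82 + (81 + 2² + 18*2)*95 = 82 + (81 + 4 + 36)*95 = 82 + 121*95 = 82 + 11495 = 11577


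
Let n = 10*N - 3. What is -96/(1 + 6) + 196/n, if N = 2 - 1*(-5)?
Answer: -5060/469 ≈ -10.789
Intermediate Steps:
N = 7 (N = 2 + 5 = 7)
n = 67 (n = 10*7 - 3 = 70 - 3 = 67)
-96/(1 + 6) + 196/n = -96/(1 + 6) + 196/67 = -96/(7*1) + 196*(1/67) = -96/7 + 196/67 = -5060/469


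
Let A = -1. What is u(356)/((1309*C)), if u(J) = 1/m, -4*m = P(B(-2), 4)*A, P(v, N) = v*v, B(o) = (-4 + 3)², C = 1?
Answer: 4/1309 ≈ 0.0030558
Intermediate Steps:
B(o) = 1 (B(o) = (-1)² = 1)
P(v, N) = v²
m = ¼ (m = -1²*(-1)/4 = -(-1)/4 = -¼*(-1) = ¼ ≈ 0.25000)
u(J) = 4 (u(J) = 1/(¼) = 4)
u(356)/((1309*C)) = 4/((1309*1)) = 4/1309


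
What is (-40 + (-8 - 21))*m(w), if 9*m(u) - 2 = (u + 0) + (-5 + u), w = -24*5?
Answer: 1863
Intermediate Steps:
w = -120 (w = -4*30 = -120)
m(u) = -⅓ + 2*u/9 (m(u) = 2/9 + ((u + 0) + (-5 + u))/9 = 2/9 + (u + (-5 + u))/9 = 2/9 + (-5 + 2*u)/9 = 2/9 + (-5/9 + 2*u/9) = -⅓ + 2*u/9)
(-40 + (-8 - 21))*m(w) = (-40 + (-8 - 21))*(-⅓ + (2/9)*(-120)) = (-40 - 29)*(-⅓ - 80/3) = -69*(-27) = 1863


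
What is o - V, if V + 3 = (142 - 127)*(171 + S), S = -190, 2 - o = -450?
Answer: 740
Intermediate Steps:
o = 452 (o = 2 - 1*(-450) = 2 + 450 = 452)
V = -288 (V = -3 + (142 - 127)*(171 - 190) = -3 + 15*(-19) = -3 - 285 = -288)
o - V = 452 - 1*(-288) = 452 + 288 = 740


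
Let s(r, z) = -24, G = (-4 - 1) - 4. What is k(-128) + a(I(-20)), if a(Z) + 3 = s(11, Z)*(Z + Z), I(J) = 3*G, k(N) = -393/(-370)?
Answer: 478803/370 ≈ 1294.1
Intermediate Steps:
k(N) = 393/370 (k(N) = -393*(-1/370) = 393/370)
G = -9 (G = -5 - 4 = -9)
I(J) = -27 (I(J) = 3*(-9) = -27)
a(Z) = -3 - 48*Z (a(Z) = -3 - 24*(Z + Z) = -3 - 48*Z)
k(-128) + a(I(-20)) = 393/370 + (-3 - 48*(-27)) = 393/370 + (-3 + 1296) = 393/370 + 1293 = 478803/370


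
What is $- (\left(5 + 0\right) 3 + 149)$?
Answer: $-164$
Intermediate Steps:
$- (\left(5 + 0\right) 3 + 149) = - (5 \cdot 3 + 149) = - (15 + 149) = \left(-1\right) 164 = -164$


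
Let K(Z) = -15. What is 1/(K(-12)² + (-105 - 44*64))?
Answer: -1/2696 ≈ -0.00037092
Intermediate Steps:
1/(K(-12)² + (-105 - 44*64)) = 1/((-15)² + (-105 - 44*64)) = 1/(225 + (-105 - 2816)) = 1/(225 - 2921) = 1/(-2696) = -1/2696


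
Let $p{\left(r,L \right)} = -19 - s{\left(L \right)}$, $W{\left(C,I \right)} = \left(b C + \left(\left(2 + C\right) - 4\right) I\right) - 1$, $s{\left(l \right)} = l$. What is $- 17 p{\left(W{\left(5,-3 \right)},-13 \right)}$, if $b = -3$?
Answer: $102$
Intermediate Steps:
$W{\left(C,I \right)} = -1 - 3 C + I \left(-2 + C\right)$ ($W{\left(C,I \right)} = \left(- 3 C + \left(\left(2 + C\right) - 4\right) I\right) - 1 = \left(- 3 C + \left(-2 + C\right) I\right) - 1 = \left(- 3 C + I \left(-2 + C\right)\right) - 1 = -1 - 3 C + I \left(-2 + C\right)$)
$p{\left(r,L \right)} = -19 - L$
$- 17 p{\left(W{\left(5,-3 \right)},-13 \right)} = - 17 \left(-19 - -13\right) = - 17 \left(-19 + 13\right) = \left(-17\right) \left(-6\right) = 102$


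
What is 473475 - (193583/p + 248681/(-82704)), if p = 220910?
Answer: 4325246882777639/9135070320 ≈ 4.7348e+5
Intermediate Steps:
473475 - (193583/p + 248681/(-82704)) = 473475 - (193583/220910 + 248681/(-82704)) = 473475 - (193583*(1/220910) + 248681*(-1/82704)) = 473475 - (193583/220910 - 248681/82704) = 473475 - 1*(-19463015639/9135070320) = 473475 + 19463015639/9135070320 = 4325246882777639/9135070320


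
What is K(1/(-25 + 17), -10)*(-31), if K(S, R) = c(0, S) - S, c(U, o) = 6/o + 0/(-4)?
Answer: 11873/8 ≈ 1484.1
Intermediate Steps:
c(U, o) = 6/o (c(U, o) = 6/o + 0*(-¼) = 6/o + 0 = 6/o)
K(S, R) = -S + 6/S (K(S, R) = 6/S - S = -S + 6/S)
K(1/(-25 + 17), -10)*(-31) = (-1/(-25 + 17) + 6/(1/(-25 + 17)))*(-31) = (-1/(-8) + 6/(1/(-8)))*(-31) = (-1*(-⅛) + 6/(-⅛))*(-31) = (⅛ + 6*(-8))*(-31) = (⅛ - 48)*(-31) = -383/8*(-31) = 11873/8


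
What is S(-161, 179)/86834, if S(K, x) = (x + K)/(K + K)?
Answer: -9/13980274 ≈ -6.4376e-7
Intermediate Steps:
S(K, x) = (K + x)/(2*K) (S(K, x) = (K + x)/((2*K)) = (K + x)*(1/(2*K)) = (K + x)/(2*K))
S(-161, 179)/86834 = ((1/2)*(-161 + 179)/(-161))/86834 = ((1/2)*(-1/161)*18)*(1/86834) = -9/161*1/86834 = -9/13980274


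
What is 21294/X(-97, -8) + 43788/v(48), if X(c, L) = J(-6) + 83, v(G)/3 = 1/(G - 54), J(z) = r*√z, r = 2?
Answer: 6*(-29192*√6 + 1207919*I)/(-83*I + 2*√6) ≈ -87320.0 - 15.09*I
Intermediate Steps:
J(z) = 2*√z
v(G) = 3/(-54 + G) (v(G) = 3/(G - 54) = 3/(-54 + G))
X(c, L) = 83 + 2*I*√6 (X(c, L) = 2*√(-6) + 83 = 2*(I*√6) + 83 = 2*I*√6 + 83 = 83 + 2*I*√6)
21294/X(-97, -8) + 43788/v(48) = 21294/(83 + 2*I*√6) + 43788/((3/(-54 + 48))) = 21294/(83 + 2*I*√6) + 43788/((3/(-6))) = 21294/(83 + 2*I*√6) + 43788/((3*(-⅙))) = 21294/(83 + 2*I*√6) + 43788/(-½) = 21294/(83 + 2*I*√6) + 43788*(-2) = 21294/(83 + 2*I*√6) - 87576 = -87576 + 21294/(83 + 2*I*√6)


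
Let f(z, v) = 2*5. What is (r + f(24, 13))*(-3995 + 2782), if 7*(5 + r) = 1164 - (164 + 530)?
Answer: -612565/7 ≈ -87509.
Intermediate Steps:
f(z, v) = 10
r = 435/7 (r = -5 + (1164 - (164 + 530))/7 = -5 + (1164 - 1*694)/7 = -5 + (1164 - 694)/7 = -5 + (⅐)*470 = -5 + 470/7 = 435/7 ≈ 62.143)
(r + f(24, 13))*(-3995 + 2782) = (435/7 + 10)*(-3995 + 2782) = (505/7)*(-1213) = -612565/7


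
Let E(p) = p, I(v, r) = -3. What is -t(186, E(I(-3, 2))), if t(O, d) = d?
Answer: 3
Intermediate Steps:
-t(186, E(I(-3, 2))) = -1*(-3) = 3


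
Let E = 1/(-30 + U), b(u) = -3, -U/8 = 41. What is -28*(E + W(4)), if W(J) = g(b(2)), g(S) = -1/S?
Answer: -4970/537 ≈ -9.2551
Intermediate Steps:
U = -328 (U = -8*41 = -328)
W(J) = ⅓ (W(J) = -1/(-3) = -1*(-⅓) = ⅓)
E = -1/358 (E = 1/(-30 - 328) = 1/(-358) = -1/358 ≈ -0.0027933)
-28*(E + W(4)) = -28*(-1/358 + ⅓) = -28*355/1074 = -4970/537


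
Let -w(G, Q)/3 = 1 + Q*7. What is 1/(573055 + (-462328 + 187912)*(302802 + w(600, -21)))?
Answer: -1/83213334785 ≈ -1.2017e-11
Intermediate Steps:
w(G, Q) = -3 - 21*Q (w(G, Q) = -3*(1 + Q*7) = -3*(1 + 7*Q) = -3 - 21*Q)
1/(573055 + (-462328 + 187912)*(302802 + w(600, -21))) = 1/(573055 + (-462328 + 187912)*(302802 + (-3 - 21*(-21)))) = 1/(573055 - 274416*(302802 + (-3 + 441))) = 1/(573055 - 274416*(302802 + 438)) = 1/(573055 - 274416*303240) = 1/(573055 - 83213907840) = 1/(-83213334785) = -1/83213334785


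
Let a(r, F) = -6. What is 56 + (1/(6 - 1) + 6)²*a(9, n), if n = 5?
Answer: -4366/25 ≈ -174.64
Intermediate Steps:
56 + (1/(6 - 1) + 6)²*a(9, n) = 56 + (1/(6 - 1) + 6)²*(-6) = 56 + (1/5 + 6)²*(-6) = 56 + (⅕ + 6)²*(-6) = 56 + (31/5)²*(-6) = 56 + (961/25)*(-6) = 56 - 5766/25 = -4366/25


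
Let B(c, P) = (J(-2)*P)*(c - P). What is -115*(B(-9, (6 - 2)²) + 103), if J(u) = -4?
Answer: -195845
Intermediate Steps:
B(c, P) = -4*P*(c - P) (B(c, P) = (-4*P)*(c - P) = -4*P*(c - P))
-115*(B(-9, (6 - 2)²) + 103) = -115*(4*(6 - 2)²*((6 - 2)² - 1*(-9)) + 103) = -115*(4*4²*(4² + 9) + 103) = -115*(4*16*(16 + 9) + 103) = -115*(4*16*25 + 103) = -115*(1600 + 103) = -115*1703 = -195845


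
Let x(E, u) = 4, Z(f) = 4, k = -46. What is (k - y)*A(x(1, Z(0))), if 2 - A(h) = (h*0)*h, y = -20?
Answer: -52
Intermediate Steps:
A(h) = 2 (A(h) = 2 - h*0*h = 2 - 0*h = 2 - 1*0 = 2 + 0 = 2)
(k - y)*A(x(1, Z(0))) = (-46 - 1*(-20))*2 = (-46 + 20)*2 = -26*2 = -52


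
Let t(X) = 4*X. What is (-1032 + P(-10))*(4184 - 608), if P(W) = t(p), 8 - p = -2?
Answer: -3547392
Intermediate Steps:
p = 10 (p = 8 - 1*(-2) = 8 + 2 = 10)
P(W) = 40 (P(W) = 4*10 = 40)
(-1032 + P(-10))*(4184 - 608) = (-1032 + 40)*(4184 - 608) = -992*3576 = -3547392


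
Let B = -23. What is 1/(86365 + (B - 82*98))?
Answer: 1/78306 ≈ 1.2770e-5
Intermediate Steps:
1/(86365 + (B - 82*98)) = 1/(86365 + (-23 - 82*98)) = 1/(86365 + (-23 - 8036)) = 1/(86365 - 8059) = 1/78306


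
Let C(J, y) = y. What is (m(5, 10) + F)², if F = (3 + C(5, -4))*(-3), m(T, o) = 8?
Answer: 121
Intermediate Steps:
F = 3 (F = (3 - 4)*(-3) = -1*(-3) = 3)
(m(5, 10) + F)² = (8 + 3)² = 11² = 121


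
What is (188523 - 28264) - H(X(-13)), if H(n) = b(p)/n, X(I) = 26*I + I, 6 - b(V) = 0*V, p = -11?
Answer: 18750305/117 ≈ 1.6026e+5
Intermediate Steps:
b(V) = 6 (b(V) = 6 - 0*V = 6 - 1*0 = 6 + 0 = 6)
X(I) = 27*I
H(n) = 6/n
(188523 - 28264) - H(X(-13)) = (188523 - 28264) - 6/(27*(-13)) = 160259 - 6/(-351) = 160259 - 6*(-1)/351 = 160259 - 1*(-2/117) = 160259 + 2/117 = 18750305/117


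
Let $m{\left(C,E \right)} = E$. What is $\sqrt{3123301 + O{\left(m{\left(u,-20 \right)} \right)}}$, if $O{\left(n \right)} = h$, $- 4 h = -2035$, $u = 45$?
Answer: $\frac{\sqrt{12495239}}{2} \approx 1767.4$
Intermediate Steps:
$h = \frac{2035}{4}$ ($h = \left(- \frac{1}{4}\right) \left(-2035\right) = \frac{2035}{4} \approx 508.75$)
$O{\left(n \right)} = \frac{2035}{4}$
$\sqrt{3123301 + O{\left(m{\left(u,-20 \right)} \right)}} = \sqrt{3123301 + \frac{2035}{4}} = \sqrt{\frac{12495239}{4}} = \frac{\sqrt{12495239}}{2}$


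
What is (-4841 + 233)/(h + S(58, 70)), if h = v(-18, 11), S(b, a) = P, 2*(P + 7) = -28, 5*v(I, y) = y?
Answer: 11520/47 ≈ 245.11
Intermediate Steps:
v(I, y) = y/5
P = -21 (P = -7 + (½)*(-28) = -7 - 14 = -21)
S(b, a) = -21
h = 11/5 (h = (⅕)*11 = 11/5 ≈ 2.2000)
(-4841 + 233)/(h + S(58, 70)) = (-4841 + 233)/(11/5 - 21) = -4608/(-94/5) = -4608*(-5/94) = 11520/47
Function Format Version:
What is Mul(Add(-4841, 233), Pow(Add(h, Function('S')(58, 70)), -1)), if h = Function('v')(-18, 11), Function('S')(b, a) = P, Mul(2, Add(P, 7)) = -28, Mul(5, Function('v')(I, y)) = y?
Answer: Rational(11520, 47) ≈ 245.11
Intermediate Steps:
Function('v')(I, y) = Mul(Rational(1, 5), y)
P = -21 (P = Add(-7, Mul(Rational(1, 2), -28)) = Add(-7, -14) = -21)
Function('S')(b, a) = -21
h = Rational(11, 5) (h = Mul(Rational(1, 5), 11) = Rational(11, 5) ≈ 2.2000)
Mul(Add(-4841, 233), Pow(Add(h, Function('S')(58, 70)), -1)) = Mul(Add(-4841, 233), Pow(Add(Rational(11, 5), -21), -1)) = Mul(-4608, Pow(Rational(-94, 5), -1)) = Mul(-4608, Rational(-5, 94)) = Rational(11520, 47)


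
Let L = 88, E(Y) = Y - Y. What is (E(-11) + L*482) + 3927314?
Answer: 3969730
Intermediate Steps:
E(Y) = 0
(E(-11) + L*482) + 3927314 = (0 + 88*482) + 3927314 = (0 + 42416) + 3927314 = 42416 + 3927314 = 3969730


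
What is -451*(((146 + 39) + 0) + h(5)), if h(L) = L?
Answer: -85690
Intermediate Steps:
-451*(((146 + 39) + 0) + h(5)) = -451*(((146 + 39) + 0) + 5) = -451*((185 + 0) + 5) = -451*(185 + 5) = -451*190 = -85690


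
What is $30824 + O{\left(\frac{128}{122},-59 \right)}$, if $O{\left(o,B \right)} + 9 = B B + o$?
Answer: $\frac{2092120}{61} \approx 34297.0$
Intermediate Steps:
$O{\left(o,B \right)} = -9 + o + B^{2}$ ($O{\left(o,B \right)} = -9 + \left(B B + o\right) = -9 + \left(B^{2} + o\right) = -9 + \left(o + B^{2}\right) = -9 + o + B^{2}$)
$30824 + O{\left(\frac{128}{122},-59 \right)} = 30824 + \left(-9 + \frac{128}{122} + \left(-59\right)^{2}\right) = 30824 + \left(-9 + 128 \cdot \frac{1}{122} + 3481\right) = 30824 + \left(-9 + \frac{64}{61} + 3481\right) = 30824 + \frac{211856}{61} = \frac{2092120}{61}$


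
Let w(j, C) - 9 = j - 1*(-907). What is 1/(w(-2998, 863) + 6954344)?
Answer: 1/6952262 ≈ 1.4384e-7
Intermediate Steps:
w(j, C) = 916 + j (w(j, C) = 9 + (j - 1*(-907)) = 9 + (j + 907) = 9 + (907 + j) = 916 + j)
1/(w(-2998, 863) + 6954344) = 1/((916 - 2998) + 6954344) = 1/(-2082 + 6954344) = 1/6952262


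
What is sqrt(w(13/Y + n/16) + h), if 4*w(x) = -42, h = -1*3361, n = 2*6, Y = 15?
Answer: I*sqrt(13486)/2 ≈ 58.065*I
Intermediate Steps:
n = 12
h = -3361
w(x) = -21/2 (w(x) = (1/4)*(-42) = -21/2)
sqrt(w(13/Y + n/16) + h) = sqrt(-21/2 - 3361) = sqrt(-6743/2) = I*sqrt(13486)/2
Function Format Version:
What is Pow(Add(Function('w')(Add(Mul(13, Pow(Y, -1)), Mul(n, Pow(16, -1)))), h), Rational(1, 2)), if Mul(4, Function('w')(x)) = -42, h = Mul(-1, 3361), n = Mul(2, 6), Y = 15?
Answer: Mul(Rational(1, 2), I, Pow(13486, Rational(1, 2))) ≈ Mul(58.065, I)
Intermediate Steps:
n = 12
h = -3361
Function('w')(x) = Rational(-21, 2) (Function('w')(x) = Mul(Rational(1, 4), -42) = Rational(-21, 2))
Pow(Add(Function('w')(Add(Mul(13, Pow(Y, -1)), Mul(n, Pow(16, -1)))), h), Rational(1, 2)) = Pow(Add(Rational(-21, 2), -3361), Rational(1, 2)) = Pow(Rational(-6743, 2), Rational(1, 2)) = Mul(Rational(1, 2), I, Pow(13486, Rational(1, 2)))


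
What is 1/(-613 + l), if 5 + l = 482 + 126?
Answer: -⅒ ≈ -0.10000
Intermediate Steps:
l = 603 (l = -5 + (482 + 126) = -5 + 608 = 603)
1/(-613 + l) = 1/(-613 + 603) = 1/(-10) = -⅒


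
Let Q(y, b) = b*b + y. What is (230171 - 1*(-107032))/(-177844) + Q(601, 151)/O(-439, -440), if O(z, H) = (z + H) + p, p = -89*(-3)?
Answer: -1092068381/27210132 ≈ -40.135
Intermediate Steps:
Q(y, b) = y + b**2 (Q(y, b) = b**2 + y = y + b**2)
p = 267
O(z, H) = 267 + H + z (O(z, H) = (z + H) + 267 = (H + z) + 267 = 267 + H + z)
(230171 - 1*(-107032))/(-177844) + Q(601, 151)/O(-439, -440) = (230171 - 1*(-107032))/(-177844) + (601 + 151**2)/(267 - 440 - 439) = (230171 + 107032)*(-1/177844) + (601 + 22801)/(-612) = 337203*(-1/177844) + 23402*(-1/612) = -337203/177844 - 11701/306 = -1092068381/27210132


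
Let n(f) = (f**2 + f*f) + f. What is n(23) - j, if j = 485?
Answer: 596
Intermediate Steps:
n(f) = f + 2*f**2 (n(f) = (f**2 + f**2) + f = 2*f**2 + f = f + 2*f**2)
n(23) - j = 23*(1 + 2*23) - 1*485 = 23*(1 + 46) - 485 = 23*47 - 485 = 1081 - 485 = 596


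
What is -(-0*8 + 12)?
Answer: -12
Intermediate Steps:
-(-0*8 + 12) = -(-42*0 + 12) = -(0 + 12) = -1*12 = -12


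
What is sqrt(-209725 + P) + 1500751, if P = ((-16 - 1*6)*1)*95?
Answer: 1500751 + 9*I*sqrt(2615) ≈ 1.5008e+6 + 460.23*I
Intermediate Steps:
P = -2090 (P = ((-16 - 6)*1)*95 = -22*1*95 = -22*95 = -2090)
sqrt(-209725 + P) + 1500751 = sqrt(-209725 - 2090) + 1500751 = sqrt(-211815) + 1500751 = 9*I*sqrt(2615) + 1500751 = 1500751 + 9*I*sqrt(2615)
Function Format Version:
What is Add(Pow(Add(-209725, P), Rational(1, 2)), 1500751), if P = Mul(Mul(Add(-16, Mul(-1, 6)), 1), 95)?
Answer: Add(1500751, Mul(9, I, Pow(2615, Rational(1, 2)))) ≈ Add(1.5008e+6, Mul(460.23, I))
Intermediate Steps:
P = -2090 (P = Mul(Mul(Add(-16, -6), 1), 95) = Mul(Mul(-22, 1), 95) = Mul(-22, 95) = -2090)
Add(Pow(Add(-209725, P), Rational(1, 2)), 1500751) = Add(Pow(Add(-209725, -2090), Rational(1, 2)), 1500751) = Add(Pow(-211815, Rational(1, 2)), 1500751) = Add(Mul(9, I, Pow(2615, Rational(1, 2))), 1500751) = Add(1500751, Mul(9, I, Pow(2615, Rational(1, 2))))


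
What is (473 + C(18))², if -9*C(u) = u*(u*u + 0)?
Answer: 30625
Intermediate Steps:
C(u) = -u³/9 (C(u) = -u*(u*u + 0)/9 = -u*(u² + 0)/9 = -u*u²/9 = -u³/9)
(473 + C(18))² = (473 - ⅑*18³)² = (473 - ⅑*5832)² = (473 - 648)² = (-175)² = 30625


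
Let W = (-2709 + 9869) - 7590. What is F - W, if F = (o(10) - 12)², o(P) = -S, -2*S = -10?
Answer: 719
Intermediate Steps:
S = 5 (S = -½*(-10) = 5)
o(P) = -5 (o(P) = -1*5 = -5)
F = 289 (F = (-5 - 12)² = (-17)² = 289)
W = -430 (W = 7160 - 7590 = -430)
F - W = 289 - 1*(-430) = 289 + 430 = 719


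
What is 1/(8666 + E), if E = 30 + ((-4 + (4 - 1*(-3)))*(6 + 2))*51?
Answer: 1/9920 ≈ 0.00010081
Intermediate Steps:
E = 1254 (E = 30 + ((-4 + (4 + 3))*8)*51 = 30 + ((-4 + 7)*8)*51 = 30 + (3*8)*51 = 30 + 24*51 = 30 + 1224 = 1254)
1/(8666 + E) = 1/(8666 + 1254) = 1/9920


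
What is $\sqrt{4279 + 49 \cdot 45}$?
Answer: $2 \sqrt{1621} \approx 80.523$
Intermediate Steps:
$\sqrt{4279 + 49 \cdot 45} = \sqrt{4279 + 2205} = \sqrt{6484} = 2 \sqrt{1621}$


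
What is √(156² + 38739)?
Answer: 145*√3 ≈ 251.15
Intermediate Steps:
√(156² + 38739) = √(24336 + 38739) = √63075 = 145*√3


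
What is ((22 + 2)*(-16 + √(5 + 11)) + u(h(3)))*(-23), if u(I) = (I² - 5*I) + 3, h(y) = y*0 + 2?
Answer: 6693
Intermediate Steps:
h(y) = 2 (h(y) = 0 + 2 = 2)
u(I) = 3 + I² - 5*I
((22 + 2)*(-16 + √(5 + 11)) + u(h(3)))*(-23) = ((22 + 2)*(-16 + √(5 + 11)) + (3 + 2² - 5*2))*(-23) = (24*(-16 + √16) + (3 + 4 - 10))*(-23) = (24*(-16 + 4) - 3)*(-23) = (24*(-12) - 3)*(-23) = (-288 - 3)*(-23) = -291*(-23) = 6693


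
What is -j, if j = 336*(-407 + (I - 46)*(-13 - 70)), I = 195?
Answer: 4292064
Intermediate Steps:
j = -4292064 (j = 336*(-407 + (195 - 46)*(-13 - 70)) = 336*(-407 + 149*(-83)) = 336*(-407 - 12367) = 336*(-12774) = -4292064)
-j = -1*(-4292064) = 4292064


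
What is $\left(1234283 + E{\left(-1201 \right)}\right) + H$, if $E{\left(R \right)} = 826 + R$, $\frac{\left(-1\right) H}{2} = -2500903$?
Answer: $6235714$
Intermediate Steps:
$H = 5001806$ ($H = \left(-2\right) \left(-2500903\right) = 5001806$)
$\left(1234283 + E{\left(-1201 \right)}\right) + H = \left(1234283 + \left(826 - 1201\right)\right) + 5001806 = \left(1234283 - 375\right) + 5001806 = 1233908 + 5001806 = 6235714$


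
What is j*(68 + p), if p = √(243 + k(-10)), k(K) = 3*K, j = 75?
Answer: 5100 + 75*√213 ≈ 6194.6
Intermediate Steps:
p = √213 (p = √(243 + 3*(-10)) = √(243 - 30) = √213 ≈ 14.595)
j*(68 + p) = 75*(68 + √213) = 5100 + 75*√213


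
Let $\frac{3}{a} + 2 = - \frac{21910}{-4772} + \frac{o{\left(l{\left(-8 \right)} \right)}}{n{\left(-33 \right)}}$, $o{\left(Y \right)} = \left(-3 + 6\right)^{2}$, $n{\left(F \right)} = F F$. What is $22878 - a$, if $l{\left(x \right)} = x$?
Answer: $\frac{17169736344}{750529} \approx 22877.0$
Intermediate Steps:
$n{\left(F \right)} = F^{2}$
$o{\left(Y \right)} = 9$ ($o{\left(Y \right)} = 3^{2} = 9$)
$a = \frac{866118}{750529}$ ($a = \frac{3}{-2 + \left(- \frac{21910}{-4772} + \frac{9}{\left(-33\right)^{2}}\right)} = \frac{3}{-2 + \left(\left(-21910\right) \left(- \frac{1}{4772}\right) + \frac{9}{1089}\right)} = \frac{3}{-2 + \left(\frac{10955}{2386} + 9 \cdot \frac{1}{1089}\right)} = \frac{3}{-2 + \left(\frac{10955}{2386} + \frac{1}{121}\right)} = \frac{3}{-2 + \frac{1327941}{288706}} = \frac{3}{\frac{750529}{288706}} = 3 \cdot \frac{288706}{750529} = \frac{866118}{750529} \approx 1.154$)
$22878 - a = 22878 - \frac{866118}{750529} = \frac{17169736344}{750529}$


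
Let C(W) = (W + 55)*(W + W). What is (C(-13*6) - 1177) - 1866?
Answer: 545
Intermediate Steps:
C(W) = 2*W*(55 + W) (C(W) = (55 + W)*(2*W) = 2*W*(55 + W))
(C(-13*6) - 1177) - 1866 = (2*(-13*6)*(55 - 13*6) - 1177) - 1866 = (2*(-78)*(55 - 78) - 1177) - 1866 = (2*(-78)*(-23) - 1177) - 1866 = (3588 - 1177) - 1866 = 2411 - 1866 = 545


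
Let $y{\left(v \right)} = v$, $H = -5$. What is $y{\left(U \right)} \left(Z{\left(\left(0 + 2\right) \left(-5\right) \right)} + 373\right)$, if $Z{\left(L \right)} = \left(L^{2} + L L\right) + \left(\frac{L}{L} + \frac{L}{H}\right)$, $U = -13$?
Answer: $-7488$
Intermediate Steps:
$Z{\left(L \right)} = 1 + 2 L^{2} - \frac{L}{5}$ ($Z{\left(L \right)} = \left(L^{2} + L L\right) + \left(\frac{L}{L} + \frac{L}{-5}\right) = \left(L^{2} + L^{2}\right) + \left(1 + L \left(- \frac{1}{5}\right)\right) = 2 L^{2} - \left(-1 + \frac{L}{5}\right) = 1 + 2 L^{2} - \frac{L}{5}$)
$y{\left(U \right)} \left(Z{\left(\left(0 + 2\right) \left(-5\right) \right)} + 373\right) = - 13 \left(\left(1 + 2 \left(\left(0 + 2\right) \left(-5\right)\right)^{2} - \frac{\left(0 + 2\right) \left(-5\right)}{5}\right) + 373\right) = - 13 \left(\left(1 + 2 \left(2 \left(-5\right)\right)^{2} - \frac{2 \left(-5\right)}{5}\right) + 373\right) = - 13 \left(\left(1 + 2 \left(-10\right)^{2} - -2\right) + 373\right) = - 13 \left(\left(1 + 2 \cdot 100 + 2\right) + 373\right) = - 13 \left(\left(1 + 200 + 2\right) + 373\right) = - 13 \left(203 + 373\right) = \left(-13\right) 576 = -7488$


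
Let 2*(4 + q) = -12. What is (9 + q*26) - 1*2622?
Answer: -2873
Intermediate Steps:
q = -10 (q = -4 + (1/2)*(-12) = -4 - 6 = -10)
(9 + q*26) - 1*2622 = (9 - 10*26) - 1*2622 = (9 - 260) - 2622 = -251 - 2622 = -2873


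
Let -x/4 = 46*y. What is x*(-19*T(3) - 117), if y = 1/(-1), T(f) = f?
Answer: -32016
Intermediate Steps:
y = -1 (y = 1*(-1) = -1)
x = 184 (x = -184*(-1) = -4*(-46) = 184)
x*(-19*T(3) - 117) = 184*(-19*3 - 117) = 184*(-57 - 117) = 184*(-174) = -32016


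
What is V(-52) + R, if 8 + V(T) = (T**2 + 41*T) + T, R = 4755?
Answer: 5267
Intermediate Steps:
V(T) = -8 + T**2 + 42*T (V(T) = -8 + ((T**2 + 41*T) + T) = -8 + (T**2 + 42*T) = -8 + T**2 + 42*T)
V(-52) + R = (-8 + (-52)**2 + 42*(-52)) + 4755 = (-8 + 2704 - 2184) + 4755 = 512 + 4755 = 5267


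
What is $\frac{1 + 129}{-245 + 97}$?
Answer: $- \frac{65}{74} \approx -0.87838$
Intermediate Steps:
$\frac{1 + 129}{-245 + 97} = \frac{130}{-148} = 130 \left(- \frac{1}{148}\right) = - \frac{65}{74}$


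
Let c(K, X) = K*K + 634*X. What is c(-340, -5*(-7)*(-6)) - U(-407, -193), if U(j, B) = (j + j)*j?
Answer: -348838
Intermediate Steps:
U(j, B) = 2*j² (U(j, B) = (2*j)*j = 2*j²)
c(K, X) = K² + 634*X
c(-340, -5*(-7)*(-6)) - U(-407, -193) = ((-340)² + 634*(-5*(-7)*(-6))) - 2*(-407)² = (115600 + 634*(35*(-6))) - 2*165649 = (115600 + 634*(-210)) - 1*331298 = (115600 - 133140) - 331298 = -17540 - 331298 = -348838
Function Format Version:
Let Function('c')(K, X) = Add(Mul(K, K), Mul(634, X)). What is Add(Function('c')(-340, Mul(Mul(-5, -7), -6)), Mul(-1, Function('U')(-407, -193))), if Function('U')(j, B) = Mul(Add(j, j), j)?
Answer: -348838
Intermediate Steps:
Function('U')(j, B) = Mul(2, Pow(j, 2)) (Function('U')(j, B) = Mul(Mul(2, j), j) = Mul(2, Pow(j, 2)))
Function('c')(K, X) = Add(Pow(K, 2), Mul(634, X))
Add(Function('c')(-340, Mul(Mul(-5, -7), -6)), Mul(-1, Function('U')(-407, -193))) = Add(Add(Pow(-340, 2), Mul(634, Mul(Mul(-5, -7), -6))), Mul(-1, Mul(2, Pow(-407, 2)))) = Add(Add(115600, Mul(634, Mul(35, -6))), Mul(-1, Mul(2, 165649))) = Add(Add(115600, Mul(634, -210)), Mul(-1, 331298)) = Add(Add(115600, -133140), -331298) = Add(-17540, -331298) = -348838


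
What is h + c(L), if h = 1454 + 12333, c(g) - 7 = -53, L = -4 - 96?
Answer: 13741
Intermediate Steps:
L = -100
c(g) = -46 (c(g) = 7 - 53 = -46)
h = 13787
h + c(L) = 13787 - 46 = 13741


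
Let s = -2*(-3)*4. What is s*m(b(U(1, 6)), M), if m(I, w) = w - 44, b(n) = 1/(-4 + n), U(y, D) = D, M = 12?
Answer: -768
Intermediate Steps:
m(I, w) = -44 + w
s = 24 (s = 6*4 = 24)
s*m(b(U(1, 6)), M) = 24*(-44 + 12) = 24*(-32) = -768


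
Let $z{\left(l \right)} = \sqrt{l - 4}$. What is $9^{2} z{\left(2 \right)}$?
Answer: $81 i \sqrt{2} \approx 114.55 i$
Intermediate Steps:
$z{\left(l \right)} = \sqrt{-4 + l}$
$9^{2} z{\left(2 \right)} = 9^{2} \sqrt{-4 + 2} = 81 \sqrt{-2} = 81 i \sqrt{2}$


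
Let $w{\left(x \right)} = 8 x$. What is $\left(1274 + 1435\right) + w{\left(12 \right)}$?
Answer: $2805$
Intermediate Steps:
$\left(1274 + 1435\right) + w{\left(12 \right)} = \left(1274 + 1435\right) + 8 \cdot 12 = 2709 + 96 = 2805$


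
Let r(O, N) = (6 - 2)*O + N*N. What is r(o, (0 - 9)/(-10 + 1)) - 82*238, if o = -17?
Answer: -19583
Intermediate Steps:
r(O, N) = N² + 4*O (r(O, N) = 4*O + N² = N² + 4*O)
r(o, (0 - 9)/(-10 + 1)) - 82*238 = (((0 - 9)/(-10 + 1))² + 4*(-17)) - 82*238 = ((-9/(-9))² - 68) - 19516 = ((-9*(-⅑))² - 68) - 19516 = (1² - 68) - 19516 = (1 - 68) - 19516 = -67 - 19516 = -19583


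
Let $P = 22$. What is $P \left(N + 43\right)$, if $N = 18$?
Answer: $1342$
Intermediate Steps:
$P \left(N + 43\right) = 22 \left(18 + 43\right) = 22 \cdot 61 = 1342$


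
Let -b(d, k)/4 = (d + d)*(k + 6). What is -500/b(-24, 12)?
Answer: -125/864 ≈ -0.14468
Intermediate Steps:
b(d, k) = -8*d*(6 + k) (b(d, k) = -4*(d + d)*(k + 6) = -4*2*d*(6 + k) = -8*d*(6 + k))
-500/b(-24, 12) = -500*1/(192*(6 + 12)) = -500/((-8*(-24)*18)) = -500/3456 = -500*1/3456 = -125/864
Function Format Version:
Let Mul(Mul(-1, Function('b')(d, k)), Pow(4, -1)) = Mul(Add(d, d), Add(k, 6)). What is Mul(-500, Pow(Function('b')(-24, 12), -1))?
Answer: Rational(-125, 864) ≈ -0.14468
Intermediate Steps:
Function('b')(d, k) = Mul(-8, d, Add(6, k)) (Function('b')(d, k) = Mul(-4, Mul(Add(d, d), Add(k, 6))) = Mul(-4, Mul(Mul(2, d), Add(6, k))) = Mul(-4, Mul(2, d, Add(6, k))) = Mul(-8, d, Add(6, k)))
Mul(-500, Pow(Function('b')(-24, 12), -1)) = Mul(-500, Pow(Mul(-8, -24, Add(6, 12)), -1)) = Mul(-500, Pow(Mul(-8, -24, 18), -1)) = Mul(-500, Pow(3456, -1)) = Mul(-500, Rational(1, 3456)) = Rational(-125, 864)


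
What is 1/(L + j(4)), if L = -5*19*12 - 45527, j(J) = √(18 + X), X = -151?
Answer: -46667/2177809022 - I*√133/2177809022 ≈ -2.1428e-5 - 5.2955e-9*I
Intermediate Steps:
j(J) = I*√133 (j(J) = √(18 - 151) = √(-133) = I*√133)
L = -46667 (L = -95*12 - 45527 = -1140 - 45527 = -46667)
1/(L + j(4)) = 1/(-46667 + I*√133)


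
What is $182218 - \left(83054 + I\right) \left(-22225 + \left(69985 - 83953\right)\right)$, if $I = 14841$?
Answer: $3543295953$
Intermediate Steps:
$182218 - \left(83054 + I\right) \left(-22225 + \left(69985 - 83953\right)\right) = 182218 - \left(83054 + 14841\right) \left(-22225 + \left(69985 - 83953\right)\right) = 182218 - 97895 \left(-22225 + \left(69985 - 83953\right)\right) = 182218 - 97895 \left(-22225 - 13968\right) = 182218 - 97895 \left(-36193\right) = 182218 - -3543113735 = 182218 + 3543113735 = 3543295953$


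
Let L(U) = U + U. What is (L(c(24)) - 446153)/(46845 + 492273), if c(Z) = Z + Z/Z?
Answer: -49567/59902 ≈ -0.82747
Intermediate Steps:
c(Z) = 1 + Z (c(Z) = Z + 1 = 1 + Z)
L(U) = 2*U
(L(c(24)) - 446153)/(46845 + 492273) = (2*(1 + 24) - 446153)/(46845 + 492273) = (2*25 - 446153)/539118 = (50 - 446153)*(1/539118) = -446103*1/539118 = -49567/59902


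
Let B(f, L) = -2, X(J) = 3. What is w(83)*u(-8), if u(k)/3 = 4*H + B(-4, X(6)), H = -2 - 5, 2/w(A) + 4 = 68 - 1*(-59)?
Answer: -60/41 ≈ -1.4634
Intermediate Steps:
w(A) = 2/123 (w(A) = 2/(-4 + (68 - 1*(-59))) = 2/(-4 + (68 + 59)) = 2/(-4 + 127) = 2/123)
H = -7
u(k) = -90 (u(k) = 3*(4*(-7) - 2) = 3*(-28 - 2) = 3*(-30) = -90)
w(83)*u(-8) = (2/123)*(-90) = -60/41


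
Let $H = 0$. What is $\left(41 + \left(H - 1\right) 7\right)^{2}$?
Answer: $1156$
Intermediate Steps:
$\left(41 + \left(H - 1\right) 7\right)^{2} = \left(41 + \left(0 - 1\right) 7\right)^{2} = \left(41 - 7\right)^{2} = 34^{2} = 1156$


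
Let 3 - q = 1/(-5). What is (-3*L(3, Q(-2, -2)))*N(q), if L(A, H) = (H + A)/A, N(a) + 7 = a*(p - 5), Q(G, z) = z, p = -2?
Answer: 147/5 ≈ 29.400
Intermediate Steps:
q = 16/5 (q = 3 - 1/(-5) = 3 - (-1)/5 = 3 - 1*(-⅕) = 3 + ⅕ = 16/5 ≈ 3.2000)
N(a) = -7 - 7*a (N(a) = -7 + a*(-2 - 5) = -7 + a*(-7) = -7 - 7*a)
L(A, H) = (A + H)/A
(-3*L(3, Q(-2, -2)))*N(q) = (-3*(3 - 2)/3)*(-7 - 7*16/5) = (-1)*(-7 - 112/5) = -3*⅓*(-147/5) = -1*(-147/5) = 147/5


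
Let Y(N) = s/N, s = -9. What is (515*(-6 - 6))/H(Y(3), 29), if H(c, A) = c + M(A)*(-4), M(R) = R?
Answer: 6180/119 ≈ 51.933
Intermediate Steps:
Y(N) = -9/N
H(c, A) = c - 4*A (H(c, A) = c + A*(-4) = c - 4*A)
(515*(-6 - 6))/H(Y(3), 29) = (515*(-6 - 6))/(-9/3 - 4*29) = (515*(-12))/(-9*1/3 - 116) = -6180/(-3 - 116) = -6180/(-119) = -6180*(-1/119) = 6180/119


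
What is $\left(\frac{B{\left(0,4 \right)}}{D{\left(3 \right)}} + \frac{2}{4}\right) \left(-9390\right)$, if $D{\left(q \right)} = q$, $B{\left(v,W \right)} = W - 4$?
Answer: $-4695$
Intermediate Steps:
$B{\left(v,W \right)} = -4 + W$
$\left(\frac{B{\left(0,4 \right)}}{D{\left(3 \right)}} + \frac{2}{4}\right) \left(-9390\right) = \left(\frac{-4 + 4}{3} + \frac{2}{4}\right) \left(-9390\right) = \left(0 \cdot \frac{1}{3} + 2 \cdot \frac{1}{4}\right) \left(-9390\right) = \left(0 + \frac{1}{2}\right) \left(-9390\right) = \frac{1}{2} \left(-9390\right) = -4695$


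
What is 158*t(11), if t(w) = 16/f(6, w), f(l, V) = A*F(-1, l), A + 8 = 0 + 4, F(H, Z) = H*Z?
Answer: 316/3 ≈ 105.33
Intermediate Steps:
A = -4 (A = -8 + (0 + 4) = -8 + 4 = -4)
f(l, V) = 4*l (f(l, V) = -(-4)*l = 4*l)
t(w) = ⅔ (t(w) = 16/((4*6)) = 16/24 = 16*(1/24) = ⅔)
158*t(11) = 158*(⅔) = 316/3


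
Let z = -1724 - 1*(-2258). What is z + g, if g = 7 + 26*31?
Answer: 1347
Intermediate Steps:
g = 813 (g = 7 + 806 = 813)
z = 534 (z = -1724 + 2258 = 534)
z + g = 534 + 813 = 1347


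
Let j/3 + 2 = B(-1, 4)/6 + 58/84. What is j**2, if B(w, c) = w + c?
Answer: 289/49 ≈ 5.8980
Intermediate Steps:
B(w, c) = c + w
j = -17/7 (j = -6 + 3*((4 - 1)/6 + 58/84) = -6 + 3*(3*(1/6) + 58*(1/84)) = -6 + 3*(1/2 + 29/42) = -6 + 3*(25/21) = -6 + 25/7 = -17/7 ≈ -2.4286)
j**2 = (-17/7)**2 = 289/49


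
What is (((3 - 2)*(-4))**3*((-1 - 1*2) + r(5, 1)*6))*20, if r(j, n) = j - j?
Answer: 3840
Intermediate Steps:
r(j, n) = 0
(((3 - 2)*(-4))**3*((-1 - 1*2) + r(5, 1)*6))*20 = (((3 - 2)*(-4))**3*((-1 - 1*2) + 0*6))*20 = ((1*(-4))**3*((-1 - 2) + 0))*20 = ((-4)**3*(-3 + 0))*20 = -64*(-3)*20 = 192*20 = 3840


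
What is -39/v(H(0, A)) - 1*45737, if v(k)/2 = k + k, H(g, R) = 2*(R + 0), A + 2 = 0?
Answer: -731753/16 ≈ -45735.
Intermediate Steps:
A = -2 (A = -2 + 0 = -2)
H(g, R) = 2*R
v(k) = 4*k (v(k) = 2*(k + k) = 2*(2*k) = 4*k)
-39/v(H(0, A)) - 1*45737 = -39/(4*(2*(-2))) - 1*45737 = -39/(4*(-4)) - 45737 = -39/(-16) - 45737 = -1/16*(-39) - 45737 = 39/16 - 45737 = -731753/16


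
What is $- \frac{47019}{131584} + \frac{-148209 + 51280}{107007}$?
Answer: $- \frac{17785667669}{14080409088} \approx -1.2631$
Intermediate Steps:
$- \frac{47019}{131584} + \frac{-148209 + 51280}{107007} = \left(-47019\right) \frac{1}{131584} - \frac{96929}{107007} = - \frac{47019}{131584} - \frac{96929}{107007} = - \frac{17785667669}{14080409088}$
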